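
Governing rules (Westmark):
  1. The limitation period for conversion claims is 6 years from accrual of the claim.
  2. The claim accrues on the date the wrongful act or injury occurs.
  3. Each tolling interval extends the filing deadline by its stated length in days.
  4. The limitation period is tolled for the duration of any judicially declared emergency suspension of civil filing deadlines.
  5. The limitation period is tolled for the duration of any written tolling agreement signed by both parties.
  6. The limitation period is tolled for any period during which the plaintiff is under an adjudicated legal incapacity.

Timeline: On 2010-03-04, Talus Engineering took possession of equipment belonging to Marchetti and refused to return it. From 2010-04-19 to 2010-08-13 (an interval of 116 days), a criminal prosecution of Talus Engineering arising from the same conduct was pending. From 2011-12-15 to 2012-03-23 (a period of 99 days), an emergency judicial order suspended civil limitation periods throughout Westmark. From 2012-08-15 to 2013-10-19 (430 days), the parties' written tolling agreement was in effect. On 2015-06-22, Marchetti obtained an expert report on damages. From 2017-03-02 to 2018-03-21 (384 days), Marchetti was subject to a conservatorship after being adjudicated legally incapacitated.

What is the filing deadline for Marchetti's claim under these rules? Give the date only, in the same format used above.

The claim accrued on 2010-03-04, the date of the act.
The untolled deadline — 6 years after 2010-03-04 — is 2016-03-04.
The period was tolled for 99 days by the emergency suspension of filing deadlines (2011-12-15 to 2012-03-23), pushing the deadline to 2016-06-11.
The period was tolled for 430 days by the written tolling agreement (2012-08-15 to 2013-10-19), pushing the deadline to 2017-08-15.
The plaintiff's legal incapacity from 2017-03-02 to 2018-03-21 tolled the period for 384 days, extending the deadline to 2018-09-03.
No stated provision tolls the period for a criminal prosecution, so the interval from 2010-04-19 to 2010-08-13 has no effect on the deadline.
The other events in the timeline have no effect on the limitation period under the stated rules.

2018-09-03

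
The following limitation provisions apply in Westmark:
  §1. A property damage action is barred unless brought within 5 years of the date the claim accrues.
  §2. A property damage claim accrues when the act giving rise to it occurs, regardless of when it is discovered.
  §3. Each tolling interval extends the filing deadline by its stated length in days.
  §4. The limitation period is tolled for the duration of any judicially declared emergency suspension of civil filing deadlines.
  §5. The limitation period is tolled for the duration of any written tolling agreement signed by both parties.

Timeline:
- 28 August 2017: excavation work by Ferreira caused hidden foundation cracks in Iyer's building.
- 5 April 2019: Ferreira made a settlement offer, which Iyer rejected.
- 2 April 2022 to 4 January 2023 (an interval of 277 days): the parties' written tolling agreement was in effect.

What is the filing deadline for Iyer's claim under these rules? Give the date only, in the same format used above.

1 June 2023

The limitation period began to run on 28 August 2017.
The untolled deadline — 5 years after 28 August 2017 — is 28 August 2022.
Because the written tolling agreement ran from 2 April 2022 to 4 January 2023, the deadline is extended by 277 days to 1 June 2023.
The other events in the timeline have no effect on the limitation period under the stated rules.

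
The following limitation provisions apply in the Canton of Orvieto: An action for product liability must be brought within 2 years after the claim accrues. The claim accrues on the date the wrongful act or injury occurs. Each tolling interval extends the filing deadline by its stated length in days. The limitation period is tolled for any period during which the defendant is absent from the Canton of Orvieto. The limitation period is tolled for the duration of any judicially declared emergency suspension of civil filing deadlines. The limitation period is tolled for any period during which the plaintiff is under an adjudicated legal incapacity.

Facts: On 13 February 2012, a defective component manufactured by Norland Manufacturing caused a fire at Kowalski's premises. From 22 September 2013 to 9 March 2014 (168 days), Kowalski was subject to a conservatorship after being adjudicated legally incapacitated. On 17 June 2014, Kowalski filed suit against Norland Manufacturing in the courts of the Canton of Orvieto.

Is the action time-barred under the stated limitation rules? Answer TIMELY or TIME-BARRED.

TIMELY

The claim accrued on 13 February 2012, the date of the act.
The untolled deadline — 2 years after 13 February 2012 — is 13 February 2014.
The plaintiff's legal incapacity from 22 September 2013 to 9 March 2014 tolled the period for 168 days, extending the deadline to 31 July 2014.
Kowalski filed on 17 June 2014, before the 31 July 2014 deadline, so the action is timely.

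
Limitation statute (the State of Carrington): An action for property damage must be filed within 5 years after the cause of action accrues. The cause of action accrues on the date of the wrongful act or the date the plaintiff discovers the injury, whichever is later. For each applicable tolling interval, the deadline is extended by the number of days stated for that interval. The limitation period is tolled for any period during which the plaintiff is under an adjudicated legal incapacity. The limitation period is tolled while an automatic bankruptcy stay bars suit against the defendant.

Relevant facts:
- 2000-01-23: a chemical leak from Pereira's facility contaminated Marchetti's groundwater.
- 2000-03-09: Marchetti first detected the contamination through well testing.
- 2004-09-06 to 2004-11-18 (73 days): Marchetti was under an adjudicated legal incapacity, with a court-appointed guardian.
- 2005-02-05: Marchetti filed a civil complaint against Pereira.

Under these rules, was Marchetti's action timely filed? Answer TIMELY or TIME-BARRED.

TIMELY

Taking the later of the act (2000-01-23) and discovery (2000-03-09), the claim accrued on 2000-03-09.
Adding the 5 years base period to 2000-03-09 gives a deadline of 2005-03-09, before any tolling.
The period was tolled for 73 days by the plaintiff's legal incapacity (2004-09-06 to 2004-11-18), pushing the deadline to 2005-05-21.
Marchetti filed on 2005-02-05, before the 2005-05-21 deadline, so the action is timely.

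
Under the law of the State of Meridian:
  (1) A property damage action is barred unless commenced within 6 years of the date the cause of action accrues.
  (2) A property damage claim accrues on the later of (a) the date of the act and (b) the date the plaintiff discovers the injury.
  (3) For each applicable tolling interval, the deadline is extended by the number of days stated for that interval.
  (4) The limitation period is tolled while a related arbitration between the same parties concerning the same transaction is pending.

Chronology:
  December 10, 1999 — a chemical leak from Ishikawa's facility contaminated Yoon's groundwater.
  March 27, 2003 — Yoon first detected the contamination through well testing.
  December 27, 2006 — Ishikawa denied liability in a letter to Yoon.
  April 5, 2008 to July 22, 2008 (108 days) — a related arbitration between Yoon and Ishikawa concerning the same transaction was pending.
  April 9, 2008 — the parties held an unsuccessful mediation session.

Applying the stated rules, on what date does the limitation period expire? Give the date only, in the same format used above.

Taking the later of the act (December 10, 1999) and discovery (March 27, 2003), the claim accrued on March 27, 2003.
6 years from March 27, 2003 is March 27, 2009.
The period was tolled for 108 days by the pending related arbitration (April 5, 2008 to July 22, 2008), pushing the deadline to July 13, 2009.
Nothing else in the chronology tolls or restarts the period.

July 13, 2009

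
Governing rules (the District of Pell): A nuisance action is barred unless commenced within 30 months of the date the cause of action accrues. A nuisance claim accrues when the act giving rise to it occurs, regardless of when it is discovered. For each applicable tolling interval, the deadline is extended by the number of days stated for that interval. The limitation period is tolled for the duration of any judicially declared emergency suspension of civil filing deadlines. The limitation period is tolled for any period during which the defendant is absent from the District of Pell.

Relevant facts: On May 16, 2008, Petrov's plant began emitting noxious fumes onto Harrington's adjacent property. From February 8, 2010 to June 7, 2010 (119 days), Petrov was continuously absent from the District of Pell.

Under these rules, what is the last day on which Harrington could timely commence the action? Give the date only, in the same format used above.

March 15, 2011

The cause of action accrued on May 16, 2008, the date of the act.
The untolled deadline — 30 months after May 16, 2008 — is November 16, 2010.
The defendant's absence from the jurisdiction from February 8, 2010 to June 7, 2010 tolled the period for 119 days, extending the deadline to March 15, 2011.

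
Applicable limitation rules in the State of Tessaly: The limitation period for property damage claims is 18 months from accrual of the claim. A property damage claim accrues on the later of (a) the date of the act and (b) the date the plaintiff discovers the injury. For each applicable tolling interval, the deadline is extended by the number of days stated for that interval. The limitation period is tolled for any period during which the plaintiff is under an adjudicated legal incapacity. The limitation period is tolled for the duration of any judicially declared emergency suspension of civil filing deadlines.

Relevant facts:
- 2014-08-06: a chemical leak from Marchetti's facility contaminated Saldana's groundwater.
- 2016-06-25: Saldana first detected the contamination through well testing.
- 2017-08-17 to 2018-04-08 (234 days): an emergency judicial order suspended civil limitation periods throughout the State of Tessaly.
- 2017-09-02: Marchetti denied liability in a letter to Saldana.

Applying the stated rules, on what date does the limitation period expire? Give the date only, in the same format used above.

Because discovery on 2016-06-25 post-dates the 2014-08-06 act, accrual under the later-of rule falls on 2016-06-25.
The untolled deadline — 18 months after 2016-06-25 — is 2017-12-25.
The period was tolled for 234 days by the emergency suspension of filing deadlines (2017-08-17 to 2018-04-08), pushing the deadline to 2018-08-16.
The other events in the timeline have no effect on the limitation period under the stated rules.

2018-08-16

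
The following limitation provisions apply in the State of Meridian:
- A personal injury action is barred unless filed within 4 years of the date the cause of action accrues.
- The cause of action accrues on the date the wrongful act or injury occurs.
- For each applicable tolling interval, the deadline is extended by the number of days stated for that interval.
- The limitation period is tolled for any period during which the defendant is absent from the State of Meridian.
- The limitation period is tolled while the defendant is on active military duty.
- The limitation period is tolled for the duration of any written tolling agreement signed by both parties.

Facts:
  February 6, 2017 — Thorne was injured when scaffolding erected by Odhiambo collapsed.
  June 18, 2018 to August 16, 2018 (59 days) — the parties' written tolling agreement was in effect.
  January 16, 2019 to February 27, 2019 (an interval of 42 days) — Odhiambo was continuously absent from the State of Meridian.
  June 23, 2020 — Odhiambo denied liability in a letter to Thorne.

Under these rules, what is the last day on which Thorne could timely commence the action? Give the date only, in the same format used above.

May 18, 2021

The claim accrued on February 6, 2017, when the wrongful act occurred.
The untolled deadline — 4 years after February 6, 2017 — is February 6, 2021.
The written tolling agreement from June 18, 2018 to August 16, 2018 tolled the period for 59 days, extending the deadline to April 6, 2021.
The period was tolled for 42 days by the defendant's absence from the jurisdiction (January 16, 2019 to February 27, 2019), pushing the deadline to May 18, 2021.
The other events in the timeline have no effect on the limitation period under the stated rules.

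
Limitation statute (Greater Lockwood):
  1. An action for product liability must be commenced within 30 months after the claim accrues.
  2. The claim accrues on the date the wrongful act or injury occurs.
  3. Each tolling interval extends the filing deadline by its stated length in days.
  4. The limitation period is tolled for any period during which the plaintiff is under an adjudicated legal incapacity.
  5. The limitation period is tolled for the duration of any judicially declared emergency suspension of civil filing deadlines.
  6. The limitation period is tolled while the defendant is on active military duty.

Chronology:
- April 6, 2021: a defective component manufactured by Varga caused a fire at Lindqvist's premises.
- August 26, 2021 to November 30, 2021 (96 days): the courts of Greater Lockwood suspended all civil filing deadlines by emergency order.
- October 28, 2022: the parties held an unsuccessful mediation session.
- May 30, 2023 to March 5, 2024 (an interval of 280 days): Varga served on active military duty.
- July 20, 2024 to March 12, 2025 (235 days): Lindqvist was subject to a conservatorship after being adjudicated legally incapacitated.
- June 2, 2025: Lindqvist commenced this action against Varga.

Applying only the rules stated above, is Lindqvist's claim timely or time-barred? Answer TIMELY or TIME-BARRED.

TIMELY

The claim accrued on April 6, 2021, the date of the act.
30 months from April 6, 2021 is October 6, 2023.
The emergency suspension of filing deadlines from August 26, 2021 to November 30, 2021 tolled the period for 96 days, extending the deadline to January 10, 2024.
The period was tolled for 280 days by the defendant's active military service (May 30, 2023 to March 5, 2024), pushing the deadline to October 16, 2024.
Because the plaintiff's legal incapacity ran from July 20, 2024 to March 12, 2025, the deadline is extended by 235 days to June 8, 2025.
None of the other events listed affects the running of the period under the stated rules.
Filing on June 2, 2025 beat the June 8, 2025 deadline — the action is timely.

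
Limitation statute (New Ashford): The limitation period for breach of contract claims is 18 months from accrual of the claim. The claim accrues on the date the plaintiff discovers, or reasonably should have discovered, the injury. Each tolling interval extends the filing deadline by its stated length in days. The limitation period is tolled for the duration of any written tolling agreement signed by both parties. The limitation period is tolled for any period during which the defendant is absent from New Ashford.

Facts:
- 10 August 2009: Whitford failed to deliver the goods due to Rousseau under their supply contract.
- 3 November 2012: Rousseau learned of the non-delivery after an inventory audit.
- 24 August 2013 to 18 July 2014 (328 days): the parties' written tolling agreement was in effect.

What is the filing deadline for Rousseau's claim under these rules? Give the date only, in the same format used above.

The claim did not accrue until Rousseau discovered the injury on 3 November 2012; the 10 August 2009 act date does not start the clock under the stated rule.
Adding the 18 months base period to 3 November 2012 gives a deadline of 3 May 2014, before any tolling.
The period was tolled for 328 days by the written tolling agreement (24 August 2013 to 18 July 2014), pushing the deadline to 27 March 2015.

27 March 2015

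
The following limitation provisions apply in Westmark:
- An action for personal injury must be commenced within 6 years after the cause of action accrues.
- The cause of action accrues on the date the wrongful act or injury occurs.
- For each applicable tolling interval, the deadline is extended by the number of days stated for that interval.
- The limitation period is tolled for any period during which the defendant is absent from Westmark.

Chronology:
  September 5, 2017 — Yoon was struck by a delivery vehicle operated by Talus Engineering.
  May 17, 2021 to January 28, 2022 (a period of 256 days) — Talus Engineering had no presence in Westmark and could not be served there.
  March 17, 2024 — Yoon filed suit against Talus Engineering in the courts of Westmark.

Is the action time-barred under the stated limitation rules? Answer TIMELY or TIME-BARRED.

The claim accrued on September 5, 2017, when the wrongful act occurred.
The untolled deadline — 6 years after September 5, 2017 — is September 5, 2023.
The period was tolled for 256 days by the defendant's absence from the jurisdiction (May 17, 2021 to January 28, 2022), pushing the deadline to May 18, 2024.
The March 17, 2024 filing precedes the May 18, 2024 deadline; the claim is timely.

TIMELY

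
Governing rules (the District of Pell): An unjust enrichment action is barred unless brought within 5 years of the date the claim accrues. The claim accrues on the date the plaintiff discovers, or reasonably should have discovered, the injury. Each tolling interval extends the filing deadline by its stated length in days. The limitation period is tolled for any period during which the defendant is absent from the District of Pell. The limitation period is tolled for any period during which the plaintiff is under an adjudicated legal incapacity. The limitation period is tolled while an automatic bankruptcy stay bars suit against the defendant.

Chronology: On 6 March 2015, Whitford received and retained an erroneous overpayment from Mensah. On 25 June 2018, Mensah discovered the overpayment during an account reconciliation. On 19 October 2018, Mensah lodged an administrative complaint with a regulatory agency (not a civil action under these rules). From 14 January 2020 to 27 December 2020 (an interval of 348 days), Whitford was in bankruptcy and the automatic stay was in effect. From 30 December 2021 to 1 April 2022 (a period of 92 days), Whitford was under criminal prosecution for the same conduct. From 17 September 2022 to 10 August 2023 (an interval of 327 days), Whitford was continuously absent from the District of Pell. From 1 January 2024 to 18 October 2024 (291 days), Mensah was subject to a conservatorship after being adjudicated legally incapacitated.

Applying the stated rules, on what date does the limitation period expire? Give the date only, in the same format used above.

15 February 2026

The claim did not accrue until Mensah discovered the injury on 25 June 2018; the 6 March 2015 act date does not start the clock under the stated rule.
5 years from 25 June 2018 is 25 June 2023.
Because the automatic bankruptcy stay ran from 14 January 2020 to 27 December 2020, the deadline is extended by 348 days to 7 June 2024.
The defendant's absence from the jurisdiction from 17 September 2022 to 10 August 2023 tolled the period for 327 days, extending the deadline to 30 April 2025.
The period was tolled for 291 days by the plaintiff's legal incapacity (1 January 2024 to 18 October 2024), pushing the deadline to 15 February 2026.
The pending criminal prosecution from 30 December 2021 to 1 April 2022 does not toll the period, because no stated rule makes a criminal prosecution a tolling event.
None of the other events listed affects the running of the period under the stated rules.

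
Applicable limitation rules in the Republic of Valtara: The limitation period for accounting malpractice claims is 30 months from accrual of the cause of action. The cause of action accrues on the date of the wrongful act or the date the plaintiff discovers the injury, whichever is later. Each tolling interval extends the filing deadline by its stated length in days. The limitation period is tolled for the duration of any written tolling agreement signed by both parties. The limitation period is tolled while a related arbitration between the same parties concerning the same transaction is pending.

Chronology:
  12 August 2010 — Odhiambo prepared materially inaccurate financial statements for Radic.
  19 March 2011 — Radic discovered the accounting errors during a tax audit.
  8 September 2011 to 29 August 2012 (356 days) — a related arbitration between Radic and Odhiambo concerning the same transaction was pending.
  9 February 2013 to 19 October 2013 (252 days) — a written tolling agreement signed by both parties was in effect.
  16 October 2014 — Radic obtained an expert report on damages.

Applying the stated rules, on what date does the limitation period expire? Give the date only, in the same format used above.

20 May 2015

The claim accrued on 19 March 2011 — the later of the 12 August 2010 act and the 19 March 2011 discovery.
30 months from 19 March 2011 is 19 September 2013.
The period was tolled for 356 days by the pending related arbitration (8 September 2011 to 29 August 2012), pushing the deadline to 10 September 2014.
The written tolling agreement from 9 February 2013 to 19 October 2013 tolled the period for 252 days, extending the deadline to 20 May 2015.
Nothing else in the chronology tolls or restarts the period.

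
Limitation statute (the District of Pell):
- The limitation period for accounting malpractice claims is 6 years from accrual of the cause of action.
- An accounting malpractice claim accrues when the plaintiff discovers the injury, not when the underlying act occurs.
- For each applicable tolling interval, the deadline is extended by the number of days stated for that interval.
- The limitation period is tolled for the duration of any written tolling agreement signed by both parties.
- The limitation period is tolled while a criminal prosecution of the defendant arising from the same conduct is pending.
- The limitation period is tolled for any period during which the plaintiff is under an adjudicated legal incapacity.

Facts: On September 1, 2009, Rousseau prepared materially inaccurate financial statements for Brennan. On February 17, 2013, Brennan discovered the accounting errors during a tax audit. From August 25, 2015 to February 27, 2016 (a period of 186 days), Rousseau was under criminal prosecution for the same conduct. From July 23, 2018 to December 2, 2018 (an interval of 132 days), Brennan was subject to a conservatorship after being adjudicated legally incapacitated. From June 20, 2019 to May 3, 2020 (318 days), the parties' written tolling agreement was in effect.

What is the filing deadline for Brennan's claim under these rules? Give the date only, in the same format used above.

Under the discovery rule, the claim accrued on February 17, 2013, when Brennan discovered the injury — not on the September 1, 2009 date of the underlying act.
6 years from February 17, 2013 is February 17, 2019.
The period was tolled for 186 days by the pending criminal prosecution (August 25, 2015 to February 27, 2016), pushing the deadline to August 22, 2019.
The period was tolled for 132 days by the plaintiff's legal incapacity (July 23, 2018 to December 2, 2018), pushing the deadline to January 1, 2020.
The period was tolled for 318 days by the written tolling agreement (June 20, 2019 to May 3, 2020), pushing the deadline to November 14, 2020.

November 14, 2020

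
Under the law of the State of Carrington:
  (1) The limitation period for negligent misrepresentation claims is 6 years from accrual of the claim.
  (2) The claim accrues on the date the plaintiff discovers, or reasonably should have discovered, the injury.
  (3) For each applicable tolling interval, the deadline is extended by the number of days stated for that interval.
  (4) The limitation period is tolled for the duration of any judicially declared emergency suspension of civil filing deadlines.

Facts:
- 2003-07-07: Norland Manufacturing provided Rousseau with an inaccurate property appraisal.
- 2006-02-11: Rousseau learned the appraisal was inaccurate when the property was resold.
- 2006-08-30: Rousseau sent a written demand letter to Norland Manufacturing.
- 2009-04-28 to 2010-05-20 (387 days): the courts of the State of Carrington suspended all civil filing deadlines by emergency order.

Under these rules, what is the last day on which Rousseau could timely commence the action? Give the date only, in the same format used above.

2013-03-04

The claim did not accrue until Rousseau discovered the injury on 2006-02-11; the 2003-07-07 act date does not start the clock under the stated rule.
6 years from 2006-02-11 is 2012-02-11.
The period was tolled for 387 days by the emergency suspension of filing deadlines (2009-04-28 to 2010-05-20), pushing the deadline to 2013-03-04.
None of the other events listed affects the running of the period under the stated rules.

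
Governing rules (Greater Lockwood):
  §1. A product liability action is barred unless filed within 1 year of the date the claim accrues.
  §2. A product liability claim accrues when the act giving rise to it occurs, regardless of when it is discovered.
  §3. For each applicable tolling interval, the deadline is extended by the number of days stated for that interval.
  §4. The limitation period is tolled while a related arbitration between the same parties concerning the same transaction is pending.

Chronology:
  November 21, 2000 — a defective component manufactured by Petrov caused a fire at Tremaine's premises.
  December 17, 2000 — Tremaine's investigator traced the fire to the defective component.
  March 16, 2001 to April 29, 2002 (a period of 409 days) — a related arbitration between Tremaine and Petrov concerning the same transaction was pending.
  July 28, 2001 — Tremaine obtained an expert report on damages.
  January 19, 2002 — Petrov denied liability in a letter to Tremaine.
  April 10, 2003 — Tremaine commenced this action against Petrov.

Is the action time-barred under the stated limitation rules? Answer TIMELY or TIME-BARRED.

The claim accrued on November 21, 2000, when the wrongful act occurred; under the stated occurrence rule the December 17, 2000 discovery does not delay accrual.
The untolled deadline — 1 year after November 21, 2000 — is November 21, 2001.
The period was tolled for 409 days by the pending related arbitration (March 16, 2001 to April 29, 2002), pushing the deadline to January 4, 2003.
None of the other events listed affects the running of the period under the stated rules.
Filing on April 10, 2003 missed the January 4, 2003 deadline — the action is time-barred.

TIME-BARRED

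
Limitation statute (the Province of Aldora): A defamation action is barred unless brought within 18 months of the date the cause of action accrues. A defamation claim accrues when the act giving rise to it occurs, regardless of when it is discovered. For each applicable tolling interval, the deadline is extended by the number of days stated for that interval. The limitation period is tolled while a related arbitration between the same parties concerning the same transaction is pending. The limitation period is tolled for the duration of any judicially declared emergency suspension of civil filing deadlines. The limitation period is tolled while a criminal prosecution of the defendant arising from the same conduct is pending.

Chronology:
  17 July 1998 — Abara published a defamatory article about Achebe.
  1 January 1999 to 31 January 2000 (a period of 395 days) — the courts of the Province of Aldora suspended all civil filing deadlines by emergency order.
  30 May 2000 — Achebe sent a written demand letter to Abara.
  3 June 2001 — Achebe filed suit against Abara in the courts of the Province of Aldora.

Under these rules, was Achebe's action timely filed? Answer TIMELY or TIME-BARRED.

The limitation period began to run on 17 July 1998.
Adding the 18 months base period to 17 July 1998 gives a deadline of 17 January 2000, before any tolling.
Because the emergency suspension of filing deadlines ran from 1 January 1999 to 31 January 2000, the deadline is extended by 395 days to 15 February 2001.
None of the other events listed affects the running of the period under the stated rules.
Achebe filed on 3 June 2001, after the 15 February 2001 deadline, so the action is time-barred.

TIME-BARRED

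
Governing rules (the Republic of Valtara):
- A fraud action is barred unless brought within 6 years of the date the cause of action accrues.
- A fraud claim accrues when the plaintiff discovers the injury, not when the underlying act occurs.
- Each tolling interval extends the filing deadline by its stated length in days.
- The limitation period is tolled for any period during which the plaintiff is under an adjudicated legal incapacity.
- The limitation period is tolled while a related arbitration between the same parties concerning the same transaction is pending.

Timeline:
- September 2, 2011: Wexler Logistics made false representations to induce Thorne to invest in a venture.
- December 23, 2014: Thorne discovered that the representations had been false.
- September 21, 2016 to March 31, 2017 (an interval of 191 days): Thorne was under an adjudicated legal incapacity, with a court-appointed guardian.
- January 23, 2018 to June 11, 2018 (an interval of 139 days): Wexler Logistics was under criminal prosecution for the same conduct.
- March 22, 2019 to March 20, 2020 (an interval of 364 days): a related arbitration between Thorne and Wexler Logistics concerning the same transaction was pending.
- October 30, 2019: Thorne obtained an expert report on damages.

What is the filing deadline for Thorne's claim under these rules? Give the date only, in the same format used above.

Accrual is tied to discovery, so the period began on December 23, 2014 rather than on September 2, 2011 when the act occurred.
The untolled deadline — 6 years after December 23, 2014 — is December 23, 2020.
The plaintiff's legal incapacity from September 21, 2016 to March 31, 2017 tolled the period for 191 days, extending the deadline to July 2, 2021.
The pending related arbitration from March 22, 2019 to March 20, 2020 tolled the period for 364 days, extending the deadline to July 1, 2022.
The pending criminal prosecution from January 23, 2018 to June 11, 2018 does not toll the period, because no stated rule makes a criminal prosecution a tolling event.
The other events in the timeline have no effect on the limitation period under the stated rules.

July 1, 2022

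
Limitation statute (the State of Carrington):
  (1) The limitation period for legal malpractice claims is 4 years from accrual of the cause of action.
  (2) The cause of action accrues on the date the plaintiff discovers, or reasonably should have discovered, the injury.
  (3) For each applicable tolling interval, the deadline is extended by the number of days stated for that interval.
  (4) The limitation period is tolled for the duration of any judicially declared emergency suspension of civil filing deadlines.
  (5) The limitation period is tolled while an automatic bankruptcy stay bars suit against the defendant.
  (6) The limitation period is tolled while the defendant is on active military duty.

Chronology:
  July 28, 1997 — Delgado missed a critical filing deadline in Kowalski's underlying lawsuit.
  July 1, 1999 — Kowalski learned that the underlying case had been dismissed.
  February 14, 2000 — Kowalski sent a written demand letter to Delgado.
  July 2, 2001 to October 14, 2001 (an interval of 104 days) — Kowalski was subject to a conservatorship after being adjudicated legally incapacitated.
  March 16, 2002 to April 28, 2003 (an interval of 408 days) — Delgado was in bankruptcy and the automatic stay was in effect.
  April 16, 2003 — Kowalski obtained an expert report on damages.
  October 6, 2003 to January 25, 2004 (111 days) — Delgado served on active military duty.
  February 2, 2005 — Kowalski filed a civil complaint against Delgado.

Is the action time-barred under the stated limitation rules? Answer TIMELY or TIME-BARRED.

TIME-BARRED

Accrual is tied to discovery, so the period began on July 1, 1999 rather than on July 28, 1997 when the act occurred.
4 years from July 1, 1999 is July 1, 2003.
The automatic bankruptcy stay from March 16, 2002 to April 28, 2003 tolled the period for 408 days, extending the deadline to August 12, 2004.
The defendant's active military service from October 6, 2003 to January 25, 2004 tolled the period for 111 days, extending the deadline to December 1, 2004.
No stated provision tolls the period for the plaintiff's incapacity, so the interval from July 2, 2001 to October 14, 2001 has no effect on the deadline.
Nothing else in the chronology tolls or restarts the period.
The February 2, 2005 filing falls after the December 1, 2004 deadline; the claim is time-barred.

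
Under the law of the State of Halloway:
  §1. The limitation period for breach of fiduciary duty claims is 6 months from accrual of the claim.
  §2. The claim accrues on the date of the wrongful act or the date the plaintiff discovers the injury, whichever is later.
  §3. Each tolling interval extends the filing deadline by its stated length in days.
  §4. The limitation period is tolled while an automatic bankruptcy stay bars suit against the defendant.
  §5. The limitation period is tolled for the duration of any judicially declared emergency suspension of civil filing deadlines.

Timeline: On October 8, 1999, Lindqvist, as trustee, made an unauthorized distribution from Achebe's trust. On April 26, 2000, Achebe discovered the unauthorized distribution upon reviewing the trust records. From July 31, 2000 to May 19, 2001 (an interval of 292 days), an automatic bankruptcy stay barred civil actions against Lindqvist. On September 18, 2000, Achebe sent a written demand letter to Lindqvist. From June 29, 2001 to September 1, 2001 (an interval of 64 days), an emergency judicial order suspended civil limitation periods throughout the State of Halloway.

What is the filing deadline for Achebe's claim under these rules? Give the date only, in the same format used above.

Because discovery on April 26, 2000 post-dates the October 8, 1999 act, accrual under the later-of rule falls on April 26, 2000.
Adding the 6 months base period to April 26, 2000 gives a deadline of October 26, 2000, before any tolling.
The period was tolled for 292 days by the automatic bankruptcy stay (July 31, 2000 to May 19, 2001), pushing the deadline to August 14, 2001.
Because the emergency suspension of filing deadlines ran from June 29, 2001 to September 1, 2001, the deadline is extended by 64 days to October 17, 2001.
None of the other events listed affects the running of the period under the stated rules.

October 17, 2001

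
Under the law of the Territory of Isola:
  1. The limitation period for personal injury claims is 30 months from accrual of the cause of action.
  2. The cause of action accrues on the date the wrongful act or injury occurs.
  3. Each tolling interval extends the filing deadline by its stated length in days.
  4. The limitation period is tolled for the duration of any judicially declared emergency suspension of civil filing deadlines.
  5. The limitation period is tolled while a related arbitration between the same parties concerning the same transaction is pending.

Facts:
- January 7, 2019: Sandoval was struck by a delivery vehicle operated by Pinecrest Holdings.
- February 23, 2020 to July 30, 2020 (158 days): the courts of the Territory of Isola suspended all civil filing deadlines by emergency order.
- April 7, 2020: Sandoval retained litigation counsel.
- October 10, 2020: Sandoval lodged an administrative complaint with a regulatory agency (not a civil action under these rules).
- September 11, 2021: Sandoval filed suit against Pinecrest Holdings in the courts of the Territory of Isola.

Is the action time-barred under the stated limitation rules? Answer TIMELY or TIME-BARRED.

The limitation period began to run on January 7, 2019.
Adding the 30 months base period to January 7, 2019 gives a deadline of July 7, 2021, before any tolling.
Because the emergency suspension of filing deadlines ran from February 23, 2020 to July 30, 2020, the deadline is extended by 158 days to December 12, 2021.
None of the other events listed affects the running of the period under the stated rules.
Filing on September 11, 2021 beat the December 12, 2021 deadline — the action is timely.

TIMELY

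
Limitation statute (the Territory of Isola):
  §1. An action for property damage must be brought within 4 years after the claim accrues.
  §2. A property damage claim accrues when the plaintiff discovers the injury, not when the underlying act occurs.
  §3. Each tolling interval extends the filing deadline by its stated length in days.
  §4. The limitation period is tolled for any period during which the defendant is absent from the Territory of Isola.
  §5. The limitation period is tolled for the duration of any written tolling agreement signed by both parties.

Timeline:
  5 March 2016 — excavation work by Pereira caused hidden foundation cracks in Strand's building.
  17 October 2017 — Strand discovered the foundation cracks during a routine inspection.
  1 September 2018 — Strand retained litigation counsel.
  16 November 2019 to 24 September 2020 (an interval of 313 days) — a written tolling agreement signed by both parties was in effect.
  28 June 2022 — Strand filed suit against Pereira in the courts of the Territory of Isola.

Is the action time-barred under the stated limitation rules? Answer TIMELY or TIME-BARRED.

The claim did not accrue until Strand discovered the injury on 17 October 2017; the 5 March 2016 act date does not start the clock under the stated rule.
The untolled deadline — 4 years after 17 October 2017 — is 17 October 2021.
Because the written tolling agreement ran from 16 November 2019 to 24 September 2020, the deadline is extended by 313 days to 26 August 2022.
Nothing else in the chronology tolls or restarts the period.
Strand filed on 28 June 2022, before the 26 August 2022 deadline, so the action is timely.

TIMELY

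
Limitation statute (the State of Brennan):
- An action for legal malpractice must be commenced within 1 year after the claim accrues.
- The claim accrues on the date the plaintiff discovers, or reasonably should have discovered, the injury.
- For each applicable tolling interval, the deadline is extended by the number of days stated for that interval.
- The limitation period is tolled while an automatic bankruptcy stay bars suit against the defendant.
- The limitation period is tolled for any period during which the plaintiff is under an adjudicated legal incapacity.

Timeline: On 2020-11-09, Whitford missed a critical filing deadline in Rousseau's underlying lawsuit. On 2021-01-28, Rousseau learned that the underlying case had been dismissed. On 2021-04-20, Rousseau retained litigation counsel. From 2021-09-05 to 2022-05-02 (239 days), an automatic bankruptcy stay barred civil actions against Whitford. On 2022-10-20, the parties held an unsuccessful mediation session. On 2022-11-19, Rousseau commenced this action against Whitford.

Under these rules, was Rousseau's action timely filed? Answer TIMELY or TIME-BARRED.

TIME-BARRED

Under the discovery rule, the claim accrued on 2021-01-28, when Rousseau discovered the injury — not on the 2020-11-09 date of the underlying act.
1 year from 2021-01-28 is 2022-01-28.
Because the automatic bankruptcy stay ran from 2021-09-05 to 2022-05-02, the deadline is extended by 239 days to 2022-09-24.
The other events in the timeline have no effect on the limitation period under the stated rules.
Rousseau filed on 2022-11-19, after the 2022-09-24 deadline, so the action is time-barred.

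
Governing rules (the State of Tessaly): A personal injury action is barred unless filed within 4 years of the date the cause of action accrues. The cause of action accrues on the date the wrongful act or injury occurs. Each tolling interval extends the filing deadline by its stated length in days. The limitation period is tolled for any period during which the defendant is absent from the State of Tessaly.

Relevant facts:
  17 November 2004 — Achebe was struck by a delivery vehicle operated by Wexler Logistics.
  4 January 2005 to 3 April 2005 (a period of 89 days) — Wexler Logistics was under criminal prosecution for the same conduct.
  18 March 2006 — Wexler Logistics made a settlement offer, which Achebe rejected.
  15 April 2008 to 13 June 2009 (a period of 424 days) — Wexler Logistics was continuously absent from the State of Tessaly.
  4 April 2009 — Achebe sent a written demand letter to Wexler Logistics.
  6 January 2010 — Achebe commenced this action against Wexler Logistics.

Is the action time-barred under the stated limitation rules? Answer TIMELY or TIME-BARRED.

TIMELY

The limitation period began to run on 17 November 2004.
Adding the 4 years base period to 17 November 2004 gives a deadline of 17 November 2008, before any tolling.
The period was tolled for 424 days by the defendant's absence from the jurisdiction (15 April 2008 to 13 June 2009), pushing the deadline to 15 January 2010.
No stated provision tolls the period for a criminal prosecution, so the interval from 4 January 2005 to 3 April 2005 has no effect on the deadline.
The other events in the timeline have no effect on the limitation period under the stated rules.
Achebe filed on 6 January 2010, before the 15 January 2010 deadline, so the action is timely.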